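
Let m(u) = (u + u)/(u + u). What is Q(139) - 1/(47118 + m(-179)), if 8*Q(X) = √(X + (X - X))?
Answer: -1/47119 + √139/8 ≈ 1.4737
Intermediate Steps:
m(u) = 1 (m(u) = (2*u)/((2*u)) = (2*u)*(1/(2*u)) = 1)
Q(X) = √X/8 (Q(X) = √(X + (X - X))/8 = √(X + 0)/8 = √X/8)
Q(139) - 1/(47118 + m(-179)) = √139/8 - 1/(47118 + 1) = √139/8 - 1/47119 = -1/47119 + √139/8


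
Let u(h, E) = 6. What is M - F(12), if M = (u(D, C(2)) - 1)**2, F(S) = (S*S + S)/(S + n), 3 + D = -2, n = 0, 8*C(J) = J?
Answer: 12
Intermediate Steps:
C(J) = J/8
D = -5 (D = -3 - 2 = -5)
F(S) = (S + S**2)/S (F(S) = (S*S + S)/(S + 0) = (S**2 + S)/S = (S + S**2)/S)
M = 25 (M = (6 - 1)**2 = 5**2 = 25)
M - F(12) = 25 - (1 + 12) = 25 - 1*13 = 25 - 13 = 12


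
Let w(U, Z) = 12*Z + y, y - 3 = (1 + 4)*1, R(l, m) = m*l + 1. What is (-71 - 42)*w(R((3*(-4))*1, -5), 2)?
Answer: -3616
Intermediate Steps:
R(l, m) = 1 + l*m (R(l, m) = l*m + 1 = 1 + l*m)
y = 8 (y = 3 + (1 + 4)*1 = 3 + 5*1 = 3 + 5 = 8)
w(U, Z) = 8 + 12*Z (w(U, Z) = 12*Z + 8 = 8 + 12*Z)
(-71 - 42)*w(R((3*(-4))*1, -5), 2) = (-71 - 42)*(8 + 12*2) = -113*(8 + 24) = -113*32 = -3616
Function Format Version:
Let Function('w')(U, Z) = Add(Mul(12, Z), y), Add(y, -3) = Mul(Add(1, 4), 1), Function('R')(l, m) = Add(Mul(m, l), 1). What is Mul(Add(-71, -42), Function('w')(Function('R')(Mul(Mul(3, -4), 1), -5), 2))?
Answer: -3616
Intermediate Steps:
Function('R')(l, m) = Add(1, Mul(l, m)) (Function('R')(l, m) = Add(Mul(l, m), 1) = Add(1, Mul(l, m)))
y = 8 (y = Add(3, Mul(Add(1, 4), 1)) = Add(3, Mul(5, 1)) = Add(3, 5) = 8)
Function('w')(U, Z) = Add(8, Mul(12, Z)) (Function('w')(U, Z) = Add(Mul(12, Z), 8) = Add(8, Mul(12, Z)))
Mul(Add(-71, -42), Function('w')(Function('R')(Mul(Mul(3, -4), 1), -5), 2)) = Mul(Add(-71, -42), Add(8, Mul(12, 2))) = Mul(-113, Add(8, 24)) = Mul(-113, 32) = -3616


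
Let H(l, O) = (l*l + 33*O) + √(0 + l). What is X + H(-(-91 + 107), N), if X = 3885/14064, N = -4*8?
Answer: -3749105/4688 + 4*I ≈ -799.72 + 4.0*I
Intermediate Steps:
N = -32
H(l, O) = √l + l² + 33*O (H(l, O) = (l² + 33*O) + √l = √l + l² + 33*O)
X = 1295/4688 (X = 3885*(1/14064) = 1295/4688 ≈ 0.27624)
X + H(-(-91 + 107), N) = 1295/4688 + (√(-(-91 + 107)) + (-(-91 + 107))² + 33*(-32)) = 1295/4688 + (√(-1*16) + (-1*16)² - 1056) = 1295/4688 + (√(-16) + (-16)² - 1056) = 1295/4688 + (4*I + 256 - 1056) = 1295/4688 + (-800 + 4*I) = -3749105/4688 + 4*I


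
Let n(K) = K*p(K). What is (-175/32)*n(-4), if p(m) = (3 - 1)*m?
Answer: -175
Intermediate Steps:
p(m) = 2*m
n(K) = 2*K**2 (n(K) = K*(2*K) = 2*K**2)
(-175/32)*n(-4) = (-175/32)*(2*(-4)**2) = (-175*1/32)*(2*16) = -175/32*32 = -175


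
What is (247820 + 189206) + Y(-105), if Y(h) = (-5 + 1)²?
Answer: 437042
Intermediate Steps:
Y(h) = 16 (Y(h) = (-4)² = 16)
(247820 + 189206) + Y(-105) = (247820 + 189206) + 16 = 437026 + 16 = 437042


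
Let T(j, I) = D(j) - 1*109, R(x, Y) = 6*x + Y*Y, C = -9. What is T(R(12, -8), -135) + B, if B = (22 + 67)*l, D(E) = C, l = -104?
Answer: -9374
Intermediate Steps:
R(x, Y) = Y² + 6*x (R(x, Y) = 6*x + Y² = Y² + 6*x)
D(E) = -9
B = -9256 (B = (22 + 67)*(-104) = 89*(-104) = -9256)
T(j, I) = -118 (T(j, I) = -9 - 1*109 = -9 - 109 = -118)
T(R(12, -8), -135) + B = -118 - 9256 = -9374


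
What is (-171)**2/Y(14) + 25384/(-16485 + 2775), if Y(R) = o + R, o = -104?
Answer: -4479763/13710 ≈ -326.75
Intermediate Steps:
Y(R) = -104 + R
(-171)**2/Y(14) + 25384/(-16485 + 2775) = (-171)**2/(-104 + 14) + 25384/(-16485 + 2775) = 29241/(-90) + 25384/(-13710) = 29241*(-1/90) + 25384*(-1/13710) = -3249/10 - 12692/6855 = -4479763/13710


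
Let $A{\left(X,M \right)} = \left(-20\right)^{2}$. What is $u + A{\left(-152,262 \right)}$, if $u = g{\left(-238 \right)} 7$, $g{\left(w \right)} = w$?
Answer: $-1266$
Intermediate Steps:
$A{\left(X,M \right)} = 400$
$u = -1666$ ($u = \left(-238\right) 7 = -1666$)
$u + A{\left(-152,262 \right)} = -1666 + 400 = -1266$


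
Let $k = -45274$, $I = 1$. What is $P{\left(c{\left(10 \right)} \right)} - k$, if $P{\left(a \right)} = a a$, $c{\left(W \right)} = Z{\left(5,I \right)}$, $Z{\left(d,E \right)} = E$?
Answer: $45275$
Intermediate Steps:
$c{\left(W \right)} = 1$
$P{\left(a \right)} = a^{2}$
$P{\left(c{\left(10 \right)} \right)} - k = 1^{2} - -45274 = 1 + 45274 = 45275$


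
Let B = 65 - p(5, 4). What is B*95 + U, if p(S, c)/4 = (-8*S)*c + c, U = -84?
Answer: 65371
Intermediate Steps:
p(S, c) = 4*c - 32*S*c (p(S, c) = 4*((-8*S)*c + c) = 4*(-8*S*c + c) = 4*(c - 8*S*c) = 4*c - 32*S*c)
B = 689 (B = 65 - 4*4*(1 - 8*5) = 65 - 4*4*(1 - 40) = 65 - 4*4*(-39) = 65 - 1*(-624) = 65 + 624 = 689)
B*95 + U = 689*95 - 84 = 65455 - 84 = 65371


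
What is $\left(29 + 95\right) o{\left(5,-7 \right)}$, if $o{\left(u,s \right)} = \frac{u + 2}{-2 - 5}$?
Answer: $-124$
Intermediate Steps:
$o{\left(u,s \right)} = - \frac{2}{7} - \frac{u}{7}$ ($o{\left(u,s \right)} = \frac{2 + u}{-7} = \left(2 + u\right) \left(- \frac{1}{7}\right) = - \frac{2}{7} - \frac{u}{7}$)
$\left(29 + 95\right) o{\left(5,-7 \right)} = \left(29 + 95\right) \left(- \frac{2}{7} - \frac{5}{7}\right) = 124 \left(- \frac{2}{7} - \frac{5}{7}\right) = 124 \left(-1\right) = -124$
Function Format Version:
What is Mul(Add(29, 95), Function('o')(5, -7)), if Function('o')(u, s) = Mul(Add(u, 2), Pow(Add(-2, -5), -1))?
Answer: -124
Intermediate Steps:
Function('o')(u, s) = Add(Rational(-2, 7), Mul(Rational(-1, 7), u)) (Function('o')(u, s) = Mul(Add(2, u), Pow(-7, -1)) = Mul(Add(2, u), Rational(-1, 7)) = Add(Rational(-2, 7), Mul(Rational(-1, 7), u)))
Mul(Add(29, 95), Function('o')(5, -7)) = Mul(Add(29, 95), Add(Rational(-2, 7), Mul(Rational(-1, 7), 5))) = Mul(124, Add(Rational(-2, 7), Rational(-5, 7))) = Mul(124, -1) = -124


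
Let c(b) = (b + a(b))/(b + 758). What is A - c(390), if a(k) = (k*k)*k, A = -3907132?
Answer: -2272353463/574 ≈ -3.9588e+6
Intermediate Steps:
a(k) = k³ (a(k) = k²*k = k³)
c(b) = (b + b³)/(758 + b) (c(b) = (b + b³)/(b + 758) = (b + b³)/(758 + b))
A - c(390) = -3907132 - (390 + 390³)/(758 + 390) = -3907132 - (390 + 59319000)/1148 = -3907132 - 59319390/1148 = -3907132 - 1*29659695/574 = -3907132 - 29659695/574 = -2272353463/574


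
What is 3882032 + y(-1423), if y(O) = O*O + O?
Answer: 5905538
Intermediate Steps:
y(O) = O + O² (y(O) = O² + O = O + O²)
3882032 + y(-1423) = 3882032 - 1423*(1 - 1423) = 3882032 - 1423*(-1422) = 3882032 + 2023506 = 5905538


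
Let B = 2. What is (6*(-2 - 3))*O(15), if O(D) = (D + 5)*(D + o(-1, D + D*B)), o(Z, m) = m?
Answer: -36000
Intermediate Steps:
O(D) = 4*D*(5 + D) (O(D) = (D + 5)*(D + (D + D*2)) = (5 + D)*(D + (D + 2*D)) = (5 + D)*(D + 3*D) = (5 + D)*(4*D) = 4*D*(5 + D))
(6*(-2 - 3))*O(15) = (6*(-2 - 3))*(4*15*(5 + 15)) = (6*(-5))*(4*15*20) = -30*1200 = -36000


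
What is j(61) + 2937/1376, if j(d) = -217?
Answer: -295655/1376 ≈ -214.87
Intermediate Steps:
j(61) + 2937/1376 = -217 + 2937/1376 = -295655/1376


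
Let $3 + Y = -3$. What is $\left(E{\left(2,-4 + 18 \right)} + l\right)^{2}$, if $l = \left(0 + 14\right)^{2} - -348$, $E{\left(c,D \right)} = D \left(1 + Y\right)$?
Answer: $224676$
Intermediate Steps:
$Y = -6$ ($Y = -3 - 3 = -6$)
$E{\left(c,D \right)} = - 5 D$ ($E{\left(c,D \right)} = D \left(1 - 6\right) = D \left(-5\right) = - 5 D$)
$l = 544$ ($l = 14^{2} + 348 = 196 + 348 = 544$)
$\left(E{\left(2,-4 + 18 \right)} + l\right)^{2} = \left(- 5 \left(-4 + 18\right) + 544\right)^{2} = \left(\left(-5\right) 14 + 544\right)^{2} = \left(-70 + 544\right)^{2} = 474^{2} = 224676$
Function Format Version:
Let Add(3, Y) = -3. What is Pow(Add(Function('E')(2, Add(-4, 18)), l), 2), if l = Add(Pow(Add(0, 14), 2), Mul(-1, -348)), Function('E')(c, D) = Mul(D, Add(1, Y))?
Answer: 224676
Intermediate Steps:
Y = -6 (Y = Add(-3, -3) = -6)
Function('E')(c, D) = Mul(-5, D) (Function('E')(c, D) = Mul(D, Add(1, -6)) = Mul(D, -5) = Mul(-5, D))
l = 544 (l = Add(Pow(14, 2), 348) = Add(196, 348) = 544)
Pow(Add(Function('E')(2, Add(-4, 18)), l), 2) = Pow(Add(Mul(-5, Add(-4, 18)), 544), 2) = Pow(Add(Mul(-5, 14), 544), 2) = Pow(Add(-70, 544), 2) = Pow(474, 2) = 224676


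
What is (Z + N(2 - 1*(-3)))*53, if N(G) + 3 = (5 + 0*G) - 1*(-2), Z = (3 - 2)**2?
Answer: 265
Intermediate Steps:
Z = 1 (Z = 1**2 = 1)
N(G) = 4 (N(G) = -3 + ((5 + 0*G) - 1*(-2)) = -3 + ((5 + 0) + 2) = -3 + (5 + 2) = -3 + 7 = 4)
(Z + N(2 - 1*(-3)))*53 = (1 + 4)*53 = 5*53 = 265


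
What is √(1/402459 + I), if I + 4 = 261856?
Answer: √42413018590315671/402459 ≈ 511.71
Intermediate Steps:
I = 261852 (I = -4 + 261856 = 261852)
√(1/402459 + I) = √(1/402459 + 261852) = √(105384694069/402459) = √42413018590315671/402459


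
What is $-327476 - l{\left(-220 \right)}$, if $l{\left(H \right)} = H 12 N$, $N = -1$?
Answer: $-330116$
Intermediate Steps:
$l{\left(H \right)} = - 12 H$ ($l{\left(H \right)} = H 12 \left(-1\right) = 12 H \left(-1\right) = - 12 H$)
$-327476 - l{\left(-220 \right)} = -327476 - \left(-12\right) \left(-220\right) = -327476 - 2640 = -330116$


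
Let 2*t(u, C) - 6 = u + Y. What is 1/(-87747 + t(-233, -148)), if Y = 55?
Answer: -1/87833 ≈ -1.1385e-5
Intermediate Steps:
t(u, C) = 61/2 + u/2 (t(u, C) = 3 + (u + 55)/2 = 3 + (55 + u)/2 = 3 + (55/2 + u/2) = 61/2 + u/2)
1/(-87747 + t(-233, -148)) = 1/(-87747 + (61/2 + (½)*(-233))) = 1/(-87747 + (61/2 - 233/2)) = 1/(-87747 - 86) = 1/(-87833) = -1/87833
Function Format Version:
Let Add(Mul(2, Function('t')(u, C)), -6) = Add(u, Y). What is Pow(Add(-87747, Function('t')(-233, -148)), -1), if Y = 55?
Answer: Rational(-1, 87833) ≈ -1.1385e-5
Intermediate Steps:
Function('t')(u, C) = Add(Rational(61, 2), Mul(Rational(1, 2), u)) (Function('t')(u, C) = Add(3, Mul(Rational(1, 2), Add(u, 55))) = Add(3, Mul(Rational(1, 2), Add(55, u))) = Add(3, Add(Rational(55, 2), Mul(Rational(1, 2), u))) = Add(Rational(61, 2), Mul(Rational(1, 2), u)))
Pow(Add(-87747, Function('t')(-233, -148)), -1) = Pow(Add(-87747, Add(Rational(61, 2), Mul(Rational(1, 2), -233))), -1) = Pow(Add(-87747, Add(Rational(61, 2), Rational(-233, 2))), -1) = Pow(Add(-87747, -86), -1) = Pow(-87833, -1) = Rational(-1, 87833)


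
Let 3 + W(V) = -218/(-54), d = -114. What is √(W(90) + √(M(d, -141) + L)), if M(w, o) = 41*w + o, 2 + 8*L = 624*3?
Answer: √(336 + 810*I*√733)/18 ≈ 5.8622 + 5.773*I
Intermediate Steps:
W(V) = 28/27 (W(V) = -3 - 218/(-54) = -3 - 218*(-1/54) = -3 + 109/27 = 28/27)
L = 935/4 (L = -¼ + (624*3)/8 = -¼ + (⅛)*1872 = -¼ + 234 = 935/4 ≈ 233.75)
M(w, o) = o + 41*w
√(W(90) + √(M(d, -141) + L)) = √(28/27 + √((-141 + 41*(-114)) + 935/4)) = √(28/27 + √((-141 - 4674) + 935/4)) = √(28/27 + √(-4815 + 935/4)) = √(28/27 + √(-18325/4)) = √(28/27 + 5*I*√733/2)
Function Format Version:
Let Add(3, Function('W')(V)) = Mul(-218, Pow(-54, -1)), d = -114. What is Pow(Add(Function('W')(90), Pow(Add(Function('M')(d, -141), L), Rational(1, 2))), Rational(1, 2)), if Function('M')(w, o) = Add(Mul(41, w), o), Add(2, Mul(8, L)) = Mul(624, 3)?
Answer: Mul(Rational(1, 18), Pow(Add(336, Mul(810, I, Pow(733, Rational(1, 2)))), Rational(1, 2))) ≈ Add(5.8622, Mul(5.7730, I))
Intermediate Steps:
Function('W')(V) = Rational(28, 27) (Function('W')(V) = Add(-3, Mul(-218, Pow(-54, -1))) = Add(-3, Mul(-218, Rational(-1, 54))) = Add(-3, Rational(109, 27)) = Rational(28, 27))
L = Rational(935, 4) (L = Add(Rational(-1, 4), Mul(Rational(1, 8), Mul(624, 3))) = Add(Rational(-1, 4), Mul(Rational(1, 8), 1872)) = Add(Rational(-1, 4), 234) = Rational(935, 4) ≈ 233.75)
Function('M')(w, o) = Add(o, Mul(41, w))
Pow(Add(Function('W')(90), Pow(Add(Function('M')(d, -141), L), Rational(1, 2))), Rational(1, 2)) = Pow(Add(Rational(28, 27), Pow(Add(Add(-141, Mul(41, -114)), Rational(935, 4)), Rational(1, 2))), Rational(1, 2)) = Pow(Add(Rational(28, 27), Pow(Add(Add(-141, -4674), Rational(935, 4)), Rational(1, 2))), Rational(1, 2)) = Pow(Add(Rational(28, 27), Pow(Add(-4815, Rational(935, 4)), Rational(1, 2))), Rational(1, 2)) = Pow(Add(Rational(28, 27), Pow(Rational(-18325, 4), Rational(1, 2))), Rational(1, 2)) = Pow(Add(Rational(28, 27), Mul(Rational(5, 2), I, Pow(733, Rational(1, 2)))), Rational(1, 2))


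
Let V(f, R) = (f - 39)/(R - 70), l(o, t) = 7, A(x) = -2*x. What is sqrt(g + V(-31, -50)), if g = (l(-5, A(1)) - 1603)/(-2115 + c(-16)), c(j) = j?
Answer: sqrt(217803117)/12786 ≈ 1.1542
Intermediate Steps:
V(f, R) = (-39 + f)/(-70 + R)
g = 1596/2131 (g = (7 - 1603)/(-2115 - 16) = -1596/(-2131) = -1596*(-1/2131) = 1596/2131 ≈ 0.74894)
sqrt(g + V(-31, -50)) = sqrt(1596/2131 + (-39 - 31)/(-70 - 50)) = sqrt(1596/2131 - 70/(-120)) = sqrt(1596/2131 - 1/120*(-70)) = sqrt(1596/2131 + 7/12) = sqrt(34069/25572) = sqrt(217803117)/12786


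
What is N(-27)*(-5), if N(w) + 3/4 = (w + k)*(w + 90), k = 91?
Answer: -80625/4 ≈ -20156.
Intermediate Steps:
N(w) = -¾ + (90 + w)*(91 + w) (N(w) = -¾ + (w + 91)*(w + 90) = -¾ + (91 + w)*(90 + w) = -¾ + (90 + w)*(91 + w))
N(-27)*(-5) = (32757/4 + (-27)² + 181*(-27))*(-5) = (32757/4 + 729 - 4887)*(-5) = (16125/4)*(-5) = -80625/4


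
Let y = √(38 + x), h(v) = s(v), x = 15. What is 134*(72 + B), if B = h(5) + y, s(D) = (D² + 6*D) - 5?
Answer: 16348 + 134*√53 ≈ 17324.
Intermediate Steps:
s(D) = -5 + D² + 6*D
h(v) = -5 + v² + 6*v
y = √53 (y = √(38 + 15) = √53 ≈ 7.2801)
B = 50 + √53 (B = (-5 + 5² + 6*5) + √53 = (-5 + 25 + 30) + √53 = 50 + √53 ≈ 57.280)
134*(72 + B) = 134*(72 + (50 + √53)) = 134*(122 + √53) = 16348 + 134*√53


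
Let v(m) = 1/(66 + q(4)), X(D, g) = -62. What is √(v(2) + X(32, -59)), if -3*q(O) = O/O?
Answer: I*√2405567/197 ≈ 7.873*I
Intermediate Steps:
q(O) = -⅓ (q(O) = -O/(3*O) = -⅓*1 = -⅓)
v(m) = 3/197 (v(m) = 1/(66 - ⅓) = 1/(197/3) = 3/197)
√(v(2) + X(32, -59)) = √(3/197 - 62) = √(-12211/197) = I*√2405567/197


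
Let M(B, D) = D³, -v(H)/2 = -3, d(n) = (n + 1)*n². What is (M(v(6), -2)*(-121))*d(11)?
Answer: 1405536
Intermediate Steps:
d(n) = n²*(1 + n) (d(n) = (1 + n)*n² = n²*(1 + n))
v(H) = 6 (v(H) = -2*(-3) = 6)
(M(v(6), -2)*(-121))*d(11) = ((-2)³*(-121))*(11²*(1 + 11)) = (-8*(-121))*(121*12) = 968*1452 = 1405536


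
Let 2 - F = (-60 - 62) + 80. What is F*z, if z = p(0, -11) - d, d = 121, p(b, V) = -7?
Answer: -5632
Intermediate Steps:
F = 44 (F = 2 - ((-60 - 62) + 80) = 2 - (-122 + 80) = 2 - 1*(-42) = 2 + 42 = 44)
z = -128 (z = -7 - 1*121 = -7 - 121 = -128)
F*z = 44*(-128) = -5632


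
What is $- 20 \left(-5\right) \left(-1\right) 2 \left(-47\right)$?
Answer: $9400$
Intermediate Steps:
$- 20 \left(-5\right) \left(-1\right) 2 \left(-47\right) = - 20 \cdot 5 \cdot 2 \left(-47\right) = - 20 \cdot 10 \left(-47\right) = \left(-20\right) \left(-470\right) = 9400$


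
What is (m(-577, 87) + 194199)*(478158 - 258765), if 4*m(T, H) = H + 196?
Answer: 170485693047/4 ≈ 4.2621e+10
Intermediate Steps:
m(T, H) = 49 + H/4 (m(T, H) = (H + 196)/4 = (196 + H)/4 = 49 + H/4)
(m(-577, 87) + 194199)*(478158 - 258765) = ((49 + (1/4)*87) + 194199)*(478158 - 258765) = ((49 + 87/4) + 194199)*219393 = (283/4 + 194199)*219393 = (777079/4)*219393 = 170485693047/4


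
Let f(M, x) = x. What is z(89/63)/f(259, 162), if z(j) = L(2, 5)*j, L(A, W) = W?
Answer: 445/10206 ≈ 0.043602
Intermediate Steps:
z(j) = 5*j
z(89/63)/f(259, 162) = (5*(89/63))/162 = (5*(89*(1/63)))*(1/162) = (5*(89/63))*(1/162) = (445/63)*(1/162) = 445/10206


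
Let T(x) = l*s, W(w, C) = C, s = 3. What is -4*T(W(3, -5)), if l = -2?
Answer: 24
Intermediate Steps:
T(x) = -6 (T(x) = -2*3 = -6)
-4*T(W(3, -5)) = -4*(-6) = 24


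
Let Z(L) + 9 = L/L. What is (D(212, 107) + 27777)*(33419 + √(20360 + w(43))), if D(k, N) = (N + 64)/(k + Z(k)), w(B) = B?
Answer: 63124915167/68 + 5666679*√2267/68 ≈ 9.3228e+8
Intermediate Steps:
Z(L) = -8 (Z(L) = -9 + L/L = -9 + 1 = -8)
D(k, N) = (64 + N)/(-8 + k) (D(k, N) = (N + 64)/(k - 8) = (64 + N)/(-8 + k))
(D(212, 107) + 27777)*(33419 + √(20360 + w(43))) = ((64 + 107)/(-8 + 212) + 27777)*(33419 + √(20360 + 43)) = (171/204 + 27777)*(33419 + √20403) = ((1/204)*171 + 27777)*(33419 + 3*√2267) = (57/68 + 27777)*(33419 + 3*√2267) = 1888893*(33419 + 3*√2267)/68 = 63124915167/68 + 5666679*√2267/68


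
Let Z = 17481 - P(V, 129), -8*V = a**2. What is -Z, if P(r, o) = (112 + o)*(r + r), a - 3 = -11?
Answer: -21337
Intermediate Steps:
a = -8 (a = 3 - 11 = -8)
V = -8 (V = -1/8*(-8)**2 = -1/8*64 = -8)
P(r, o) = 2*r*(112 + o) (P(r, o) = (112 + o)*(2*r) = 2*r*(112 + o))
Z = 21337 (Z = 17481 - 2*(-8)*(112 + 129) = 17481 - 2*(-8)*241 = 17481 - 1*(-3856) = 17481 + 3856 = 21337)
-Z = -1*21337 = -21337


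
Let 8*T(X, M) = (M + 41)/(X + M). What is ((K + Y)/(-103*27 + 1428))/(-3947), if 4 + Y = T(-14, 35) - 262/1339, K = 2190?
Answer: 122950705/300327285258 ≈ 0.00040939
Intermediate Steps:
T(X, M) = (41 + M)/(8*(M + X)) (T(X, M) = ((M + 41)/(X + M))/8 = ((41 + M)/(M + X))/8 = (41 + M)/(8*(M + X)))
Y = -210515/56238 (Y = -4 + ((41 + 35)/(8*(35 - 14)) - 262/1339) = -4 + ((⅛)*76/21 - 262*1/1339) = -4 + ((⅛)*(1/21)*76 - 262/1339) = -4 + (19/42 - 262/1339) = -4 + 14437/56238 = -210515/56238 ≈ -3.7433)
((K + Y)/(-103*27 + 1428))/(-3947) = ((2190 - 210515/56238)/(-103*27 + 1428))/(-3947) = (122950705/(56238*(-2781 + 1428)))*(-1/3947) = ((122950705/56238)/(-1353))*(-1/3947) = ((122950705/56238)*(-1/1353))*(-1/3947) = -122950705/76090014*(-1/3947) = 122950705/300327285258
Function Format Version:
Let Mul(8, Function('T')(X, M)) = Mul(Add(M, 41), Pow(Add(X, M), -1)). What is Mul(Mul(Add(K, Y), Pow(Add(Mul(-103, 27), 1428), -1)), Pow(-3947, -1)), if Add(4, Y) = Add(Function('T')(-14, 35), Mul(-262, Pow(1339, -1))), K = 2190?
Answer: Rational(122950705, 300327285258) ≈ 0.00040939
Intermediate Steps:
Function('T')(X, M) = Mul(Rational(1, 8), Pow(Add(M, X), -1), Add(41, M)) (Function('T')(X, M) = Mul(Rational(1, 8), Mul(Add(M, 41), Pow(Add(X, M), -1))) = Mul(Rational(1, 8), Mul(Add(41, M), Pow(Add(M, X), -1))) = Mul(Rational(1, 8), Mul(Pow(Add(M, X), -1), Add(41, M))) = Mul(Rational(1, 8), Pow(Add(M, X), -1), Add(41, M)))
Y = Rational(-210515, 56238) (Y = Add(-4, Add(Mul(Rational(1, 8), Pow(Add(35, -14), -1), Add(41, 35)), Mul(-262, Pow(1339, -1)))) = Add(-4, Add(Mul(Rational(1, 8), Pow(21, -1), 76), Mul(-262, Rational(1, 1339)))) = Add(-4, Add(Mul(Rational(1, 8), Rational(1, 21), 76), Rational(-262, 1339))) = Add(-4, Add(Rational(19, 42), Rational(-262, 1339))) = Add(-4, Rational(14437, 56238)) = Rational(-210515, 56238) ≈ -3.7433)
Mul(Mul(Add(K, Y), Pow(Add(Mul(-103, 27), 1428), -1)), Pow(-3947, -1)) = Mul(Mul(Add(2190, Rational(-210515, 56238)), Pow(Add(Mul(-103, 27), 1428), -1)), Pow(-3947, -1)) = Mul(Mul(Rational(122950705, 56238), Pow(Add(-2781, 1428), -1)), Rational(-1, 3947)) = Mul(Mul(Rational(122950705, 56238), Pow(-1353, -1)), Rational(-1, 3947)) = Mul(Mul(Rational(122950705, 56238), Rational(-1, 1353)), Rational(-1, 3947)) = Mul(Rational(-122950705, 76090014), Rational(-1, 3947)) = Rational(122950705, 300327285258)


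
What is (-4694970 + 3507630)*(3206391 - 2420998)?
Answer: -932528524620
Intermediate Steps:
(-4694970 + 3507630)*(3206391 - 2420998) = -1187340*785393 = -932528524620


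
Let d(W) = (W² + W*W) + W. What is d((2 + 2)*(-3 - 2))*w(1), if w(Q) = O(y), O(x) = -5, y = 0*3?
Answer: -3900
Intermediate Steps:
y = 0
d(W) = W + 2*W² (d(W) = (W² + W²) + W = 2*W² + W = W + 2*W²)
w(Q) = -5
d((2 + 2)*(-3 - 2))*w(1) = (((2 + 2)*(-3 - 2))*(1 + 2*((2 + 2)*(-3 - 2))))*(-5) = ((4*(-5))*(1 + 2*(4*(-5))))*(-5) = -20*(1 + 2*(-20))*(-5) = -20*(1 - 40)*(-5) = -20*(-39)*(-5) = 780*(-5) = -3900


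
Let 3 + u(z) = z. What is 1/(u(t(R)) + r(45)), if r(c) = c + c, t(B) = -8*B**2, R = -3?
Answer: 1/15 ≈ 0.066667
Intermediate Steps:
u(z) = -3 + z
r(c) = 2*c
1/(u(t(R)) + r(45)) = 1/((-3 - 8*(-3)**2) + 2*45) = 1/((-3 - 8*9) + 90) = 1/((-3 - 72) + 90) = 1/(-75 + 90) = 1/15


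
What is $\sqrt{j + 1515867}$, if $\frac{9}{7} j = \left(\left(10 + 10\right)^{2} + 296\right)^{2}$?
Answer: $\sqrt{1892635} \approx 1375.7$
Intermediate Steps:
$j = 376768$ ($j = \frac{7 \left(\left(10 + 10\right)^{2} + 296\right)^{2}}{9} = \frac{7 \left(20^{2} + 296\right)^{2}}{9} = \frac{7 \left(400 + 296\right)^{2}}{9} = \frac{7 \cdot 696^{2}}{9} = \frac{7}{9} \cdot 484416 = 376768$)
$\sqrt{j + 1515867} = \sqrt{376768 + 1515867} = \sqrt{1892635}$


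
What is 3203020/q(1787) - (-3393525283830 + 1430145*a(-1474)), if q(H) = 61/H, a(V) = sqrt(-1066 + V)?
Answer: 207010766110370/61 - 2860290*I*sqrt(635) ≈ 3.3936e+12 - 7.2077e+7*I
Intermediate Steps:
3203020/q(1787) - (-3393525283830 + 1430145*a(-1474)) = 3203020/((61/1787)) - (-3393525283830 + 1430145*sqrt(-1066 - 1474)) = 3203020/((61*(1/1787))) - (-3393525283830 + 2860290*I*sqrt(635)) = 3203020/(61/1787) - (-3393525283830 + 2860290*I*sqrt(635)) = 3203020*(1787/61) - 1430145*(-2372854 + 2*I*sqrt(635)) = 5723796740/61 + (3393525283830 - 2860290*I*sqrt(635)) = 207010766110370/61 - 2860290*I*sqrt(635)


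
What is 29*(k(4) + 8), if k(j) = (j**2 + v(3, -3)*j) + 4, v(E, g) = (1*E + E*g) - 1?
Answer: 0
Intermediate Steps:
v(E, g) = -1 + E + E*g (v(E, g) = (E + E*g) - 1 = -1 + E + E*g)
k(j) = 4 + j**2 - 7*j (k(j) = (j**2 + (-1 + 3 + 3*(-3))*j) + 4 = (j**2 + (-1 + 3 - 9)*j) + 4 = (j**2 - 7*j) + 4 = 4 + j**2 - 7*j)
29*(k(4) + 8) = 29*((4 + 4**2 - 7*4) + 8) = 29*((4 + 16 - 28) + 8) = 29*(-8 + 8) = 29*0 = 0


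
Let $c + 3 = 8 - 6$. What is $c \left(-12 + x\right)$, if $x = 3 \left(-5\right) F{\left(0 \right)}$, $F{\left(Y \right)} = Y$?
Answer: $12$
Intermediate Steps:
$c = -1$ ($c = -3 + \left(8 - 6\right) = -3 + 2 = -1$)
$x = 0$ ($x = 3 \left(-5\right) 0 = \left(-15\right) 0 = 0$)
$c \left(-12 + x\right) = - (-12 + 0) = \left(-1\right) \left(-12\right) = 12$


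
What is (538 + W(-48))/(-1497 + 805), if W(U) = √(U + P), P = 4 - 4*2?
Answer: -269/346 - I*√13/346 ≈ -0.77746 - 0.010421*I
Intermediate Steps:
P = -4 (P = 4 - 1*8 = 4 - 8 = -4)
W(U) = √(-4 + U) (W(U) = √(U - 4) = √(-4 + U))
(538 + W(-48))/(-1497 + 805) = (538 + √(-4 - 48))/(-1497 + 805) = (538 + √(-52))/(-692) = (538 + 2*I*√13)*(-1/692) = -269/346 - I*√13/346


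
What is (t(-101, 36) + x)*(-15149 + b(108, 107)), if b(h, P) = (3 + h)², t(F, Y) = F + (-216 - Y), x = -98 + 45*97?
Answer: -11068792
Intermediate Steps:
x = 4267 (x = -98 + 4365 = 4267)
t(F, Y) = -216 + F - Y
(t(-101, 36) + x)*(-15149 + b(108, 107)) = ((-216 - 101 - 1*36) + 4267)*(-15149 + (3 + 108)²) = ((-216 - 101 - 36) + 4267)*(-15149 + 111²) = (-353 + 4267)*(-15149 + 12321) = 3914*(-2828) = -11068792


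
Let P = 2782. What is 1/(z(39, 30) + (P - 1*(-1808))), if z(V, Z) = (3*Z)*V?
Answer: 1/8100 ≈ 0.00012346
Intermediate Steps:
z(V, Z) = 3*V*Z
1/(z(39, 30) + (P - 1*(-1808))) = 1/(3*39*30 + (2782 - 1*(-1808))) = 1/(3510 + (2782 + 1808)) = 1/(3510 + 4590) = 1/8100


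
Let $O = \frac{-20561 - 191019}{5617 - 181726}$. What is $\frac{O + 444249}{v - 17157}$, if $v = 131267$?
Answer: $\frac{78236458721}{20095797990} \approx 3.8932$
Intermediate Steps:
$O = \frac{211580}{176109}$ ($O = - \frac{211580}{-176109} = \left(-211580\right) \left(- \frac{1}{176109}\right) = \frac{211580}{176109} \approx 1.2014$)
$\frac{O + 444249}{v - 17157} = \frac{\frac{211580}{176109} + 444249}{131267 - 17157} = \frac{78236458721}{176109 \cdot 114110} = \frac{78236458721}{176109} \cdot \frac{1}{114110} = \frac{78236458721}{20095797990}$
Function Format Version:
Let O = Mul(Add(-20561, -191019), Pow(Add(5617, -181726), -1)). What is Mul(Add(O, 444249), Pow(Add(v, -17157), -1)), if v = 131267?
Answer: Rational(78236458721, 20095797990) ≈ 3.8932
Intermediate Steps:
O = Rational(211580, 176109) (O = Mul(-211580, Pow(-176109, -1)) = Mul(-211580, Rational(-1, 176109)) = Rational(211580, 176109) ≈ 1.2014)
Mul(Add(O, 444249), Pow(Add(v, -17157), -1)) = Mul(Add(Rational(211580, 176109), 444249), Pow(Add(131267, -17157), -1)) = Mul(Rational(78236458721, 176109), Pow(114110, -1)) = Mul(Rational(78236458721, 176109), Rational(1, 114110)) = Rational(78236458721, 20095797990)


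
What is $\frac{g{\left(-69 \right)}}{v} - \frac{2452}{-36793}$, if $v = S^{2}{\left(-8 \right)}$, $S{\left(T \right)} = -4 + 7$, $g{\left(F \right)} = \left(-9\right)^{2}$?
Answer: $\frac{333589}{36793} \approx 9.0667$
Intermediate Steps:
$g{\left(F \right)} = 81$
$S{\left(T \right)} = 3$
$v = 9$ ($v = 3^{2} = 9$)
$\frac{g{\left(-69 \right)}}{v} - \frac{2452}{-36793} = \frac{81}{9} - \frac{2452}{-36793} = 81 \cdot \frac{1}{9} - - \frac{2452}{36793} = 9 + \frac{2452}{36793} = \frac{333589}{36793}$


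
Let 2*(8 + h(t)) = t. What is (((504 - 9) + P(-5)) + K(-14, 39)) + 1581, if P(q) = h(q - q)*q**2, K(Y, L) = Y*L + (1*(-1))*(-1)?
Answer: 1331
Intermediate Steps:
h(t) = -8 + t/2
K(Y, L) = 1 + L*Y (K(Y, L) = L*Y - 1*(-1) = L*Y + 1 = 1 + L*Y)
P(q) = -8*q**2 (P(q) = (-8 + (q - q)/2)*q**2 = (-8 + (1/2)*0)*q**2 = (-8 + 0)*q**2 = -8*q**2)
(((504 - 9) + P(-5)) + K(-14, 39)) + 1581 = (((504 - 9) - 8*(-5)**2) + (1 + 39*(-14))) + 1581 = ((495 - 8*25) + (1 - 546)) + 1581 = ((495 - 200) - 545) + 1581 = (295 - 545) + 1581 = -250 + 1581 = 1331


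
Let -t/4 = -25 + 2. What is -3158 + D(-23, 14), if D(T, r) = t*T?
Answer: -5274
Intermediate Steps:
t = 92 (t = -4*(-25 + 2) = -4*(-23) = 92)
D(T, r) = 92*T
-3158 + D(-23, 14) = -3158 + 92*(-23) = -3158 - 2116 = -5274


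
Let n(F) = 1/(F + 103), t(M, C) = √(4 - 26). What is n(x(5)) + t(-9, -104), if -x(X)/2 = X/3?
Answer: 3/299 + I*√22 ≈ 0.010033 + 4.6904*I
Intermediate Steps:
t(M, C) = I*√22 (t(M, C) = √(-22) = I*√22)
x(X) = -2*X/3
n(F) = 1/(103 + F)
n(x(5)) + t(-9, -104) = 1/(103 - ⅔*5) + I*√22 = 1/(103 - 10/3) + I*√22 = 1/(299/3) + I*√22 = 3/299 + I*√22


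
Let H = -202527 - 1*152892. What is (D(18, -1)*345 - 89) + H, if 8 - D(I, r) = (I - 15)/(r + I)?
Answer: -5997751/17 ≈ -3.5281e+5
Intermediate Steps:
D(I, r) = 8 - (-15 + I)/(I + r) (D(I, r) = 8 - (I - 15)/(r + I) = 8 - (-15 + I)/(I + r))
H = -355419 (H = -202527 - 152892 = -355419)
(D(18, -1)*345 - 89) + H = (((15 + 7*18 + 8*(-1))/(18 - 1))*345 - 89) - 355419 = (((15 + 126 - 8)/17)*345 - 89) - 355419 = (((1/17)*133)*345 - 89) - 355419 = ((133/17)*345 - 89) - 355419 = (45885/17 - 89) - 355419 = 44372/17 - 355419 = -5997751/17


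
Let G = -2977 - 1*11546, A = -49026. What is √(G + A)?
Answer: 3*I*√7061 ≈ 252.09*I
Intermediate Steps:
G = -14523 (G = -2977 - 11546 = -14523)
√(G + A) = √(-14523 - 49026) = √(-63549) = 3*I*√7061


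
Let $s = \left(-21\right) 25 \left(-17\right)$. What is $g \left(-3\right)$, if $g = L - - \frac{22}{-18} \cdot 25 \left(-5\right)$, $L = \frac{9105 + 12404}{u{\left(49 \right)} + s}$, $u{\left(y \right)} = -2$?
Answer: $- \frac{12462706}{26769} \approx -465.56$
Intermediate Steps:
$s = 8925$ ($s = \left(-525\right) \left(-17\right) = 8925$)
$L = \frac{21509}{8923}$ ($L = \frac{9105 + 12404}{-2 + 8925} = \frac{21509}{8923} \approx 2.4105$)
$g = \frac{12462706}{80307}$ ($g = \frac{21509}{8923} - - \frac{22}{-18} \cdot 25 \left(-5\right) = \frac{21509}{8923} - \left(-22\right) \left(- \frac{1}{18}\right) 25 \left(-5\right) = \frac{21509}{8923} - \frac{11}{9} \cdot 25 \left(-5\right) = \frac{21509}{8923} - \frac{275}{9} \left(-5\right) = \frac{21509}{8923} - - \frac{1375}{9} = \frac{21509}{8923} + \frac{1375}{9} = \frac{12462706}{80307} \approx 155.19$)
$g \left(-3\right) = \frac{12462706}{80307} \left(-3\right) = - \frac{12462706}{26769}$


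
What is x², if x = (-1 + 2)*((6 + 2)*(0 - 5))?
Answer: 1600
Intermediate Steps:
x = -40 (x = 1*(8*(-5)) = 1*(-40) = -40)
x² = (-40)² = 1600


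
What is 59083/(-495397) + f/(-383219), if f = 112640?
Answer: -78443246257/189845542943 ≈ -0.41320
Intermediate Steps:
59083/(-495397) + f/(-383219) = 59083/(-495397) + 112640/(-383219) = 59083*(-1/495397) + 112640*(-1/383219) = -59083/495397 - 112640/383219 = -78443246257/189845542943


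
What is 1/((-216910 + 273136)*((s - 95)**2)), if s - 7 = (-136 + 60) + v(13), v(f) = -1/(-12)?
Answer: 24/36257233019 ≈ 6.6194e-10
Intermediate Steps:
v(f) = 1/12 (v(f) = -1*(-1/12) = 1/12)
s = -827/12 (s = 7 + ((-136 + 60) + 1/12) = 7 + (-76 + 1/12) = 7 - 911/12 = -827/12 ≈ -68.917)
1/((-216910 + 273136)*((s - 95)**2)) = 1/((-216910 + 273136)*((-827/12 - 95)**2)) = 1/(56226*((-1967/12)**2)) = 1/(56226*(3869089/144)) = (1/56226)*(144/3869089) = 24/36257233019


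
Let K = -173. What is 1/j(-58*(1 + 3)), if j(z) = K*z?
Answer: 1/40136 ≈ 2.4915e-5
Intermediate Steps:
j(z) = -173*z
1/j(-58*(1 + 3)) = 1/(-(-10034)*(1 + 3)) = 1/(-(-10034)*4) = 1/(-173*(-232)) = 1/40136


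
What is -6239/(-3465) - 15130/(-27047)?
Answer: 13010099/5512815 ≈ 2.3600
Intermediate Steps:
-6239/(-3465) - 15130/(-27047) = -6239*(-1/3465) - 15130*(-1/27047) = 6239/3465 + 890/1591 = 13010099/5512815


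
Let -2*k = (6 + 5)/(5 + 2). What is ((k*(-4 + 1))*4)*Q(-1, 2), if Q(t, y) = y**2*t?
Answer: -264/7 ≈ -37.714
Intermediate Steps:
k = -11/14 (k = -(6 + 5)/(2*(5 + 2)) = -11/(2*7) = -1/2*11/7 = -11/14 ≈ -0.78571)
Q(t, y) = t*y**2
((k*(-4 + 1))*4)*Q(-1, 2) = (-11*(-4 + 1)/14*4)*(-1*2**2) = (-11/14*(-3)*4)*(-1*4) = ((33/14)*4)*(-4) = (66/7)*(-4) = -264/7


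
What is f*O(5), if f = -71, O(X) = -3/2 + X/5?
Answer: 71/2 ≈ 35.500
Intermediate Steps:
O(X) = -3/2 + X/5 (O(X) = -3*½ + X*(⅕) = -3/2 + X/5)
f*O(5) = -71*(-3/2 + (⅕)*5) = -71*(-3/2 + 1) = -71*(-½) = 71/2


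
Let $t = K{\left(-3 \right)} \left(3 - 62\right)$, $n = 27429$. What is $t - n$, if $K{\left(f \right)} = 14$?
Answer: $-28255$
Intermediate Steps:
$t = -826$ ($t = 14 \left(3 - 62\right) = 14 \left(-59\right) = -826$)
$t - n = -826 - 27429 = -28255$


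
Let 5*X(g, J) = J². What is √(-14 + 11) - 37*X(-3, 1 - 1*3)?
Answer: -148/5 + I*√3 ≈ -29.6 + 1.732*I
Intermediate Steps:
X(g, J) = J²/5
√(-14 + 11) - 37*X(-3, 1 - 1*3) = √(-14 + 11) - 37*(1 - 1*3)²/5 = √(-3) - 37*(1 - 3)²/5 = I*√3 - 37*(-2)²/5 = I*√3 - 37*4/5 = I*√3 - 37*⅘ = I*√3 - 148/5 = -148/5 + I*√3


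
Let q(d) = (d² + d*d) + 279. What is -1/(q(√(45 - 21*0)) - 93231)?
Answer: 1/92862 ≈ 1.0769e-5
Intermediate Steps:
q(d) = 279 + 2*d² (q(d) = (d² + d²) + 279 = 2*d² + 279 = 279 + 2*d²)
-1/(q(√(45 - 21*0)) - 93231) = -1/((279 + 2*(√(45 - 21*0))²) - 93231) = -1/((279 + 2*(√(45 + 0))²) - 93231) = -1/((279 + 2*(√45)²) - 93231) = -1/((279 + 2*(3*√5)²) - 93231) = -1/((279 + 2*45) - 93231) = -1/((279 + 90) - 93231) = -1/(369 - 93231) = -1/(-92862) = -1*(-1/92862) = 1/92862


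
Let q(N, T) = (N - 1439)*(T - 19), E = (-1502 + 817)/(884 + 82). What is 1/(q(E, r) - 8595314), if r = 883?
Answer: -161/1584114850 ≈ -1.0163e-7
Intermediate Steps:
E = -685/966 ≈ -0.70911
q(N, T) = (-1439 + N)*(-19 + T)
1/(q(E, r) - 8595314) = 1/((27341 - 1439*883 - 19*(-685/966) - 685/966*883) - 8595314) = 1/((27341 - 1270637 + 13015/966 - 604855/966) - 8595314) = 1/(-200269296/161 - 8595314) = 1/(-1584114850/161) = -161/1584114850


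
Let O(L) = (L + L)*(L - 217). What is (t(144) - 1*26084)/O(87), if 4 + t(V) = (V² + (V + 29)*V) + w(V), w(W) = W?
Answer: -1642/1885 ≈ -0.87109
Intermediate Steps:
t(V) = -4 + V + V² + V*(29 + V) (t(V) = -4 + ((V² + (V + 29)*V) + V) = -4 + ((V² + (29 + V)*V) + V) = -4 + ((V² + V*(29 + V)) + V) = -4 + (V + V² + V*(29 + V)) = -4 + V + V² + V*(29 + V))
O(L) = 2*L*(-217 + L) (O(L) = (2*L)*(-217 + L) = 2*L*(-217 + L))
(t(144) - 1*26084)/O(87) = ((-4 + 2*144² + 30*144) - 1*26084)/((2*87*(-217 + 87))) = ((-4 + 2*20736 + 4320) - 26084)/((2*87*(-130))) = ((-4 + 41472 + 4320) - 26084)/(-22620) = (45788 - 26084)*(-1/22620) = 19704*(-1/22620) = -1642/1885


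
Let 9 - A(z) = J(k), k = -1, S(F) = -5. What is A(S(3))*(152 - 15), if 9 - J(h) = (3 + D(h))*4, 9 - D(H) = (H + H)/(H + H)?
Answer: 6028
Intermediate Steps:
D(H) = 8 (D(H) = 9 - (H + H)/(H + H) = 9 - 2*H/(2*H) = 9 - 2*H*1/(2*H) = 9 - 1*1 = 9 - 1 = 8)
J(h) = -35 (J(h) = 9 - (3 + 8)*4 = 9 - 11*4 = 9 - 1*44 = 9 - 44 = -35)
A(z) = 44 (A(z) = 9 - 1*(-35) = 9 + 35 = 44)
A(S(3))*(152 - 15) = 44*(152 - 15) = 44*137 = 6028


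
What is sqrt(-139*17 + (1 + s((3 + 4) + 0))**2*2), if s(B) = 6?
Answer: I*sqrt(2265) ≈ 47.592*I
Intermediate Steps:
sqrt(-139*17 + (1 + s((3 + 4) + 0))**2*2) = sqrt(-139*17 + (1 + 6)**2*2) = sqrt(-1*2363 + 7**2*2) = sqrt(-2363 + 49*2) = sqrt(-2363 + 98) = sqrt(-2265) = I*sqrt(2265)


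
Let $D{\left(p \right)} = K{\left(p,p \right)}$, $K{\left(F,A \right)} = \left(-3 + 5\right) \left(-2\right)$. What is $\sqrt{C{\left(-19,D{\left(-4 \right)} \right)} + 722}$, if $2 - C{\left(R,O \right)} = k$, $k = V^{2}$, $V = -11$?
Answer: $3 \sqrt{67} \approx 24.556$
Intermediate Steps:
$K{\left(F,A \right)} = -4$ ($K{\left(F,A \right)} = 2 \left(-2\right) = -4$)
$D{\left(p \right)} = -4$
$k = 121$ ($k = \left(-11\right)^{2} = 121$)
$C{\left(R,O \right)} = -119$ ($C{\left(R,O \right)} = 2 - 121 = -119$)
$\sqrt{C{\left(-19,D{\left(-4 \right)} \right)} + 722} = \sqrt{-119 + 722} = \sqrt{603} = 3 \sqrt{67}$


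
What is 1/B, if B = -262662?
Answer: -1/262662 ≈ -3.8072e-6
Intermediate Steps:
1/B = 1/(-262662) = -1/262662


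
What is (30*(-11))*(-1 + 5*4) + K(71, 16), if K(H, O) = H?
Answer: -6199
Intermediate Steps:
(30*(-11))*(-1 + 5*4) + K(71, 16) = (30*(-11))*(-1 + 5*4) + 71 = -330*(-1 + 20) + 71 = -330*19 + 71 = -6270 + 71 = -6199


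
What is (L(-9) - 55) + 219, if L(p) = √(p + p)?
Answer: 164 + 3*I*√2 ≈ 164.0 + 4.2426*I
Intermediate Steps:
L(p) = √2*√p (L(p) = √(2*p) = √2*√p)
(L(-9) - 55) + 219 = (√2*√(-9) - 55) + 219 = (√2*(3*I) - 55) + 219 = (3*I*√2 - 55) + 219 = (-55 + 3*I*√2) + 219 = 164 + 3*I*√2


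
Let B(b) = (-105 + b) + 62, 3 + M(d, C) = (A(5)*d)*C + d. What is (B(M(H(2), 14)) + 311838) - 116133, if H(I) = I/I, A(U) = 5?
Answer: 195730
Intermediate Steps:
H(I) = 1
M(d, C) = -3 + d + 5*C*d (M(d, C) = -3 + ((5*d)*C + d) = -3 + (5*C*d + d) = -3 + (d + 5*C*d) = -3 + d + 5*C*d)
B(b) = -43 + b
(B(M(H(2), 14)) + 311838) - 116133 = ((-43 + (-3 + 1 + 5*14*1)) + 311838) - 116133 = ((-43 + (-3 + 1 + 70)) + 311838) - 116133 = ((-43 + 68) + 311838) - 116133 = (25 + 311838) - 116133 = 311863 - 116133 = 195730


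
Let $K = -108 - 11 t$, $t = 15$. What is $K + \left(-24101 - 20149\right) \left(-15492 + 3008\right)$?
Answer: $552416727$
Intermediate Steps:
$K = -273$ ($K = -108 - 165 = -273$)
$K + \left(-24101 - 20149\right) \left(-15492 + 3008\right) = -273 + \left(-24101 - 20149\right) \left(-15492 + 3008\right) = -273 - -552417000 = -273 + 552417000 = 552416727$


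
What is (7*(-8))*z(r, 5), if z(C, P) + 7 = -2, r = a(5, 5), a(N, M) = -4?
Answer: 504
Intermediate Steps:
r = -4
z(C, P) = -9 (z(C, P) = -7 - 2 = -9)
(7*(-8))*z(r, 5) = (7*(-8))*(-9) = -56*(-9) = 504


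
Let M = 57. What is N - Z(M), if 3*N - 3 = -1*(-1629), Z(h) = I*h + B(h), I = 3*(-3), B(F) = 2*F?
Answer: 943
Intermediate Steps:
I = -9
Z(h) = -7*h (Z(h) = -9*h + 2*h = -7*h)
N = 544 (N = 1 + (-1*(-1629))/3 = 1 + (⅓)*1629 = 1 + 543 = 544)
N - Z(M) = 544 - (-7)*57 = 544 - 1*(-399) = 544 + 399 = 943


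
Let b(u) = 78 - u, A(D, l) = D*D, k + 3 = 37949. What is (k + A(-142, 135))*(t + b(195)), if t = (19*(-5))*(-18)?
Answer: 92569230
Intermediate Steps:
k = 37946 (k = -3 + 37949 = 37946)
A(D, l) = D**2
t = 1710 (t = -95*(-18) = 1710)
(k + A(-142, 135))*(t + b(195)) = (37946 + (-142)**2)*(1710 + (78 - 1*195)) = (37946 + 20164)*(1710 + (78 - 195)) = 58110*(1710 - 117) = 58110*1593 = 92569230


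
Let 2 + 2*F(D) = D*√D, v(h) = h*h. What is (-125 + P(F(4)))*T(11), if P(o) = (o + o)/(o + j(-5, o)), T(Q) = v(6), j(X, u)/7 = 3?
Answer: -4491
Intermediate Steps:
j(X, u) = 21 (j(X, u) = 7*3 = 21)
v(h) = h²
F(D) = -1 + D^(3/2)/2 (F(D) = -1 + (D*√D)/2 = -1 + D^(3/2)/2)
T(Q) = 36 (T(Q) = 6² = 36)
P(o) = 2*o/(21 + o) (P(o) = (o + o)/(o + 21) = (2*o)/(21 + o) = 2*o/(21 + o))
(-125 + P(F(4)))*T(11) = (-125 + 2*(-1 + 4^(3/2)/2)/(21 + (-1 + 4^(3/2)/2)))*36 = (-125 + 2*(-1 + (½)*8)/(21 + (-1 + (½)*8)))*36 = (-125 + 2*(-1 + 4)/(21 + (-1 + 4)))*36 = (-125 + 2*3/(21 + 3))*36 = (-125 + 2*3/24)*36 = (-125 + 2*3*(1/24))*36 = (-125 + ¼)*36 = -499/4*36 = -4491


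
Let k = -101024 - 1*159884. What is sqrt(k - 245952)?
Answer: 2*I*sqrt(126715) ≈ 711.94*I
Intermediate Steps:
k = -260908 (k = -101024 - 159884 = -260908)
sqrt(k - 245952) = sqrt(-260908 - 245952) = sqrt(-506860) = 2*I*sqrt(126715)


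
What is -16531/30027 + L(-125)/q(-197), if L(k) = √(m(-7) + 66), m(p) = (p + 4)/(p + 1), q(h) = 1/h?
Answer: -16531/30027 - 197*√266/2 ≈ -1607.0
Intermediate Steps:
m(p) = (4 + p)/(1 + p)
L(k) = √266/2 (L(k) = √((4 - 7)/(1 - 7) + 66) = √(-3/(-6) + 66) = √(-⅙*(-3) + 66) = √(½ + 66) = √(133/2) = √266/2)
-16531/30027 + L(-125)/q(-197) = -16531/30027 + (√266/2)/(1/(-197)) = -16531*1/30027 + (√266/2)/(-1/197) = -16531/30027 + (√266/2)*(-197) = -16531/30027 - 197*√266/2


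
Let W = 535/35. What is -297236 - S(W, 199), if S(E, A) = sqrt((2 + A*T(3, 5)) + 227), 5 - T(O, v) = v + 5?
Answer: -297236 - I*sqrt(766) ≈ -2.9724e+5 - 27.677*I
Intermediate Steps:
T(O, v) = -v (T(O, v) = 5 - (v + 5) = 5 - (5 + v) = 5 + (-5 - v) = -v)
W = 107/7 (W = 535*(1/35) = 107/7 ≈ 15.286)
S(E, A) = sqrt(229 - 5*A) (S(E, A) = sqrt((2 + A*(-1*5)) + 227) = sqrt((2 + A*(-5)) + 227) = sqrt((2 - 5*A) + 227) = sqrt(229 - 5*A))
-297236 - S(W, 199) = -297236 - sqrt(229 - 5*199) = -297236 - sqrt(229 - 995) = -297236 - sqrt(-766) = -297236 - I*sqrt(766)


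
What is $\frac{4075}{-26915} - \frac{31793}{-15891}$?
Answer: $\frac{158190554}{85541253} \approx 1.8493$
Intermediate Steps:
$\frac{4075}{-26915} - \frac{31793}{-15891} = 4075 \left(- \frac{1}{26915}\right) - - \frac{31793}{15891} = - \frac{815}{5383} + \frac{31793}{15891} = \frac{158190554}{85541253}$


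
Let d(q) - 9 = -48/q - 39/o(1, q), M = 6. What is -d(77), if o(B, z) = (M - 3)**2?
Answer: -934/231 ≈ -4.0433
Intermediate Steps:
o(B, z) = 9 (o(B, z) = (6 - 3)**2 = 3**2 = 9)
d(q) = 14/3 - 48/q (d(q) = 9 + (-48/q - 39/9) = 9 + (-48/q - 39*1/9) = 9 + (-48/q - 13/3) = 9 + (-13/3 - 48/q) = 14/3 - 48/q)
-d(77) = -(14/3 - 48/77) = -1*934/231 = -934/231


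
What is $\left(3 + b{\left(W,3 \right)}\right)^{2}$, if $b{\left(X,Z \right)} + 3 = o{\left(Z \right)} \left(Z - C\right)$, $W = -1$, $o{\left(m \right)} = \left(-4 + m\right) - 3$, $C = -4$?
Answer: $784$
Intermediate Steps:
$o{\left(m \right)} = -7 + m$
$b{\left(X,Z \right)} = -3 + \left(-7 + Z\right) \left(4 + Z\right)$ ($b{\left(X,Z \right)} = -3 + \left(-7 + Z\right) \left(Z - -4\right) = -3 + \left(-7 + Z\right) \left(Z + 4\right) = -3 + \left(-7 + Z\right) \left(4 + Z\right)$)
$\left(3 + b{\left(W,3 \right)}\right)^{2} = \left(3 - \left(40 - 9\right)\right)^{2} = \left(3 - 31\right)^{2} = \left(-28\right)^{2} = 784$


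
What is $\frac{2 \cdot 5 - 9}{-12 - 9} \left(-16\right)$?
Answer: $\frac{16}{21} \approx 0.7619$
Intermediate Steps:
$\frac{2 \cdot 5 - 9}{-12 - 9} \left(-16\right) = \frac{10 - 9}{-21} \left(-16\right) = \left(- \frac{1}{21}\right) 1 \left(-16\right) = \left(- \frac{1}{21}\right) \left(-16\right) = \frac{16}{21}$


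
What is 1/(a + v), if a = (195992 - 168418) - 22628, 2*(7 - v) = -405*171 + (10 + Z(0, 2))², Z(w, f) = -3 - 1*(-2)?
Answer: 1/39540 ≈ 2.5291e-5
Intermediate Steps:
Z(w, f) = -1 (Z(w, f) = -3 + 2 = -1)
v = 34594 (v = 7 - (-405*171 + (10 - 1)²)/2 = 7 - (-69255 + 9²)/2 = 7 - (-69255 + 81)/2 = 7 - ½*(-69174) = 7 + 34587 = 34594)
a = 4946 (a = 27574 - 22628 = 4946)
1/(a + v) = 1/(4946 + 34594) = 1/39540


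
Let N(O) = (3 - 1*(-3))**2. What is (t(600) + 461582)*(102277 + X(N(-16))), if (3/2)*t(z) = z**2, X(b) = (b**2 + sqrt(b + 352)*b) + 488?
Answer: 73007324502 + 50513904*sqrt(97) ≈ 7.3505e+10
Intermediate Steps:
N(O) = 36 (N(O) = (3 + 3)**2 = 6**2 = 36)
X(b) = 488 + b**2 + b*sqrt(352 + b) (X(b) = (b**2 + sqrt(352 + b)*b) + 488 = (b**2 + b*sqrt(352 + b)) + 488 = 488 + b**2 + b*sqrt(352 + b))
t(z) = 2*z**2/3
(t(600) + 461582)*(102277 + X(N(-16))) = ((2/3)*600**2 + 461582)*(102277 + (488 + 36**2 + 36*sqrt(352 + 36))) = ((2/3)*360000 + 461582)*(102277 + (488 + 1296 + 36*sqrt(388))) = (240000 + 461582)*(102277 + (488 + 1296 + 36*(2*sqrt(97)))) = 701582*(102277 + (488 + 1296 + 72*sqrt(97))) = 701582*(102277 + (1784 + 72*sqrt(97))) = 701582*(104061 + 72*sqrt(97)) = 73007324502 + 50513904*sqrt(97)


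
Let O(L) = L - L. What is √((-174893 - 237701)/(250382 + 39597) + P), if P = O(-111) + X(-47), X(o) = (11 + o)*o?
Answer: √142156948590646/289979 ≈ 41.117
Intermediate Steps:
X(o) = o*(11 + o)
O(L) = 0
P = 1692 (P = 0 - 47*(11 - 47) = 0 - 47*(-36) = 0 + 1692 = 1692)
√((-174893 - 237701)/(250382 + 39597) + P) = √((-174893 - 237701)/(250382 + 39597) + 1692) = √(-412594/289979 + 1692) = √(490231874/289979) = √142156948590646/289979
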